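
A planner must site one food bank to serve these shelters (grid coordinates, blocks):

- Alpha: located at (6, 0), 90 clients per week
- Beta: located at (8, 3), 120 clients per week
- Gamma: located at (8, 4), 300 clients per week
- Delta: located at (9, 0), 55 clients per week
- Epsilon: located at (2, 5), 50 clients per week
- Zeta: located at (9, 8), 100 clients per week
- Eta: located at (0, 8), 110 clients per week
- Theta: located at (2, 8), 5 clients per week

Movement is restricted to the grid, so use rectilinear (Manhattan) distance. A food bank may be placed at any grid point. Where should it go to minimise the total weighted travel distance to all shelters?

Manhattan distance separates: Σwᵢ(|x−xᵢ|+|y−yᵢ|) = Σwᵢ|x−xᵢ| + Σwᵢ|y−yᵢ|, so x and y are optimised independently as 1-D weighted medians.
Total weight W = 830; half = 415.
x-coordinate, sorted with cumulative weight:
  x=0 (Eta, w=110) cum 110
  x=2 (Epsilon, w=50) cum 160
  x=2 (Theta, w=5) cum 165
  x=6 (Alpha, w=90) cum 255
  x=8 (Beta, w=120) cum 375
  x=8 (Gamma, w=300) cum 675  ← median
  x=9 (Delta, w=55) cum 730
  x=9 (Zeta, w=100) cum 830
⇒ x* = 8
y-coordinate, sorted with cumulative weight:
  y=0 (Alpha, w=90) cum 90
  y=0 (Delta, w=55) cum 145
  y=3 (Beta, w=120) cum 265
  y=4 (Gamma, w=300) cum 565  ← median
  y=5 (Epsilon, w=50) cum 615
  y=8 (Zeta, w=100) cum 715
  y=8 (Eta, w=110) cum 825
  y=8 (Theta, w=5) cum 830
⇒ y* = 4

(8, 4)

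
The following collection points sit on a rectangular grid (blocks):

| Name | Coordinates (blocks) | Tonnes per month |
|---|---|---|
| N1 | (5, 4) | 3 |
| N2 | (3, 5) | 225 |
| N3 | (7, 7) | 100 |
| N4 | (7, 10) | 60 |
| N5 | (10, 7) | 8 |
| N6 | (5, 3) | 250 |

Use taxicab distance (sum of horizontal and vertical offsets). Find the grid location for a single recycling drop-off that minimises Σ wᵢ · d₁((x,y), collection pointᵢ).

Manhattan distance separates: Σwᵢ(|x−xᵢ|+|y−yᵢ|) = Σwᵢ|x−xᵢ| + Σwᵢ|y−yᵢ|, so x and y are optimised independently as 1-D weighted medians.
Total weight W = 646; half = 323.
x-coordinate, sorted with cumulative weight:
  x=3 (N2, w=225) cum 225
  x=5 (N1, w=3) cum 228
  x=5 (N6, w=250) cum 478  ← median
  x=7 (N3, w=100) cum 578
  x=7 (N4, w=60) cum 638
  x=10 (N5, w=8) cum 646
⇒ x* = 5
y-coordinate, sorted with cumulative weight:
  y=3 (N6, w=250) cum 250
  y=4 (N1, w=3) cum 253
  y=5 (N2, w=225) cum 478  ← median
  y=7 (N3, w=100) cum 578
  y=7 (N5, w=8) cum 586
  y=10 (N4, w=60) cum 646
⇒ y* = 5

(5, 5)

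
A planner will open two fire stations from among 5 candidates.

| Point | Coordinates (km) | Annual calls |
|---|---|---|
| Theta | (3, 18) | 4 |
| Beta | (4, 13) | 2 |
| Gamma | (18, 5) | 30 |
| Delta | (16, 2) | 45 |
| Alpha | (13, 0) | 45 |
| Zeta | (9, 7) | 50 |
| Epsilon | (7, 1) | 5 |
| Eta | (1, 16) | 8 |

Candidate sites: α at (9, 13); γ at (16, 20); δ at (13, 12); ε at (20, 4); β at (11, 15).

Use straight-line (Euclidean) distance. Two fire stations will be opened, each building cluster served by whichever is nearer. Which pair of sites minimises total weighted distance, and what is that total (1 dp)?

Evaluate every pair (each demand assigned to the nearer of the two):
  {α, ε}: total = 1101.6
  {δ, ε}: total = 1179.9
  {ε, β}: total = 1239.3
  {γ, ε}: total = 1472.5
  {α, δ}: total = 1738.3
  {δ, β}: total = 1779.8
  {γ, δ}: total = 1816.6
  {α, γ}: total = 2030.5
  {α, β}: total = 2030.5
  {γ, β}: total = 2288.2
Best pair: {α, ε} with total 1101.6.

{α, ε}, total 1101.6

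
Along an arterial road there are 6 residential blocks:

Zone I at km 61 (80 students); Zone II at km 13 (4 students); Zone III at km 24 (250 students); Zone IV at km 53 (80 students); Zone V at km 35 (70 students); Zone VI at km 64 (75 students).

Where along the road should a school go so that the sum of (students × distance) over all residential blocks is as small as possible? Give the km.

For a sum of weighted absolute distances on a line, the optimum is the weighted median (not the mean). Total weight W = 559; half-weight = 279.5.
Sort by position and accumulate weight:
  km 13 (Zone II, w=4) → cum 4
  km 24 (Zone III, w=250) → cum 254
  km 35 (Zone V, w=70) → cum 324  ≥ 279.5 → median here
  km 53 (Zone IV, w=80) → cum 404
  km 61 (Zone I, w=80) → cum 484
  km 64 (Zone VI, w=75) → cum 559
Optimal location: km 35.

x = 35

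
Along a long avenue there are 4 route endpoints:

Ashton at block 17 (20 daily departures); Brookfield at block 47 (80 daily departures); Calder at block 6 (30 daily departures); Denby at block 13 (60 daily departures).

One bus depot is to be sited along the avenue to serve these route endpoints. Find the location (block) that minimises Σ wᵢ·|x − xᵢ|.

For a sum of weighted absolute distances on a line, the optimum is the weighted median (not the mean). Total weight W = 190; half-weight = 95.
Sort by position and accumulate weight:
  block 6 (Calder, w=30) → cum 30
  block 13 (Denby, w=60) → cum 90
  block 17 (Ashton, w=20) → cum 110  ≥ 95 → median here
  block 47 (Brookfield, w=80) → cum 190
Optimal location: block 17.

x = 17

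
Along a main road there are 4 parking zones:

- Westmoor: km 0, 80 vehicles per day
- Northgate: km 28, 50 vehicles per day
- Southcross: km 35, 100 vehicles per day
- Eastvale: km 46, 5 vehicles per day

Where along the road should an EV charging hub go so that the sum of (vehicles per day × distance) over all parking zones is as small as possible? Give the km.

x = 28

For a sum of weighted absolute distances on a line, the optimum is the weighted median (not the mean). Total weight W = 235; half-weight = 117.5.
Sort by position and accumulate weight:
  km 0 (Westmoor, w=80) → cum 80
  km 28 (Northgate, w=50) → cum 130  ≥ 117.5 → median here
  km 35 (Southcross, w=100) → cum 230
  km 46 (Eastvale, w=5) → cum 235
Optimal location: km 28.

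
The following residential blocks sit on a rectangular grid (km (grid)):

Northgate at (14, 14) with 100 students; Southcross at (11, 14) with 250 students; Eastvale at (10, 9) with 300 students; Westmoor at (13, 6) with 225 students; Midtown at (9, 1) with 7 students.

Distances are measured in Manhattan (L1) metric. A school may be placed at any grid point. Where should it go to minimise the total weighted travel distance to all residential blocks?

(11, 9)

Manhattan distance separates: Σwᵢ(|x−xᵢ|+|y−yᵢ|) = Σwᵢ|x−xᵢ| + Σwᵢ|y−yᵢ|, so x and y are optimised independently as 1-D weighted medians.
Total weight W = 882; half = 441.
x-coordinate, sorted with cumulative weight:
  x=9 (Midtown, w=7) cum 7
  x=10 (Eastvale, w=300) cum 307
  x=11 (Southcross, w=250) cum 557  ← median
  x=13 (Westmoor, w=225) cum 782
  x=14 (Northgate, w=100) cum 882
⇒ x* = 11
y-coordinate, sorted with cumulative weight:
  y=1 (Midtown, w=7) cum 7
  y=6 (Westmoor, w=225) cum 232
  y=9 (Eastvale, w=300) cum 532  ← median
  y=14 (Northgate, w=100) cum 632
  y=14 (Southcross, w=250) cum 882
⇒ y* = 9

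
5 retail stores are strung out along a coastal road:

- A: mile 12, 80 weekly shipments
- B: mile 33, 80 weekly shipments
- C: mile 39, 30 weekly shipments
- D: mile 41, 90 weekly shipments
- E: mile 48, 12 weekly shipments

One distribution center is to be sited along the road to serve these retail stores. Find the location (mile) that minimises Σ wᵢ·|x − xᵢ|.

x = 33

For a sum of weighted absolute distances on a line, the optimum is the weighted median (not the mean). Total weight W = 292; half-weight = 146.
Sort by position and accumulate weight:
  mile 12 (A, w=80) → cum 80
  mile 33 (B, w=80) → cum 160  ≥ 146 → median here
  mile 39 (C, w=30) → cum 190
  mile 41 (D, w=90) → cum 280
  mile 48 (E, w=12) → cum 292
Optimal location: mile 33.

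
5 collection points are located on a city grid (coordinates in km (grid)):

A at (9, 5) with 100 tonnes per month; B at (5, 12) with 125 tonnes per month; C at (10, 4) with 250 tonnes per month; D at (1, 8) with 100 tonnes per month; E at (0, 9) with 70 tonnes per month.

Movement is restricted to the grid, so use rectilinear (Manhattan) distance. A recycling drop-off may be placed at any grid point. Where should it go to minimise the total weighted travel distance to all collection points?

Manhattan distance separates: Σwᵢ(|x−xᵢ|+|y−yᵢ|) = Σwᵢ|x−xᵢ| + Σwᵢ|y−yᵢ|, so x and y are optimised independently as 1-D weighted medians.
Total weight W = 645; half = 322.5.
x-coordinate, sorted with cumulative weight:
  x=0 (E, w=70) cum 70
  x=1 (D, w=100) cum 170
  x=5 (B, w=125) cum 295
  x=9 (A, w=100) cum 395  ← median
  x=10 (C, w=250) cum 645
⇒ x* = 9
y-coordinate, sorted with cumulative weight:
  y=4 (C, w=250) cum 250
  y=5 (A, w=100) cum 350  ← median
  y=8 (D, w=100) cum 450
  y=9 (E, w=70) cum 520
  y=12 (B, w=125) cum 645
⇒ y* = 5

(9, 5)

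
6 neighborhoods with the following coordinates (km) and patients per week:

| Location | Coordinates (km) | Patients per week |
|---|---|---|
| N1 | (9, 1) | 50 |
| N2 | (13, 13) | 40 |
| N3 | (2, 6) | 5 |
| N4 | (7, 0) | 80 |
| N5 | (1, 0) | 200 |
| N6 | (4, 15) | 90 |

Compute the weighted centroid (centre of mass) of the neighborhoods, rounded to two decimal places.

The minimiser of Σwᵢ‖p−pᵢ‖² is the weighted centroid p* = (Σwᵢpᵢ)/(Σwᵢ).
Σwᵢ = 465.
Σwᵢxᵢ = 50·9 + 40·13 + 5·2 + 80·7 + 200·1 + 90·4 = 2100.
Σwᵢyᵢ = 50·1 + 40·13 + 5·6 + 80·0 + 200·0 + 90·15 = 1950.
x* = 2100/465 = 4.52, y* = 1950/465 = 4.19.

(4.52, 4.19)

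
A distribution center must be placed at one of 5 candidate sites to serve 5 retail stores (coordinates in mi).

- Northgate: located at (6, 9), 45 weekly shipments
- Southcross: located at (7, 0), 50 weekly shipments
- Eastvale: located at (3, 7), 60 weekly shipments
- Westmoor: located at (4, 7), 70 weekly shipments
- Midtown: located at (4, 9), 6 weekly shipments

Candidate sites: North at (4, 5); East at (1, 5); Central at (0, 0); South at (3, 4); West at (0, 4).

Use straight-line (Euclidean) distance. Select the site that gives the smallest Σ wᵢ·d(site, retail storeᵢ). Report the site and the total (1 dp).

North, total 791.0 mi

Total weighted distance at each candidate:
  North (4, 5): total = 791.0
  East (1, 5): total = 1130.7
  Central (0, 0): total = 1917.1
  South (3, 4): total = 977.2
  West (0, 4): total = 1397.6
Minimum is at North with total 791.0 mi.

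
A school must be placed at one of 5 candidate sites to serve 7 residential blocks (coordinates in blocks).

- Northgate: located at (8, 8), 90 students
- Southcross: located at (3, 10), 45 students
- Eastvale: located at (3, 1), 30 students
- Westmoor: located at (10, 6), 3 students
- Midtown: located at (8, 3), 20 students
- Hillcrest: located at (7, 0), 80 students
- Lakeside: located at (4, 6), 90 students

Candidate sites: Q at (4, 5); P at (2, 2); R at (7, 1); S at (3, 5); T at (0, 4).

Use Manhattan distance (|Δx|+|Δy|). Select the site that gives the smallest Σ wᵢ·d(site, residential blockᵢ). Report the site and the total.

Q, total 1921 blocks

Total weighted distance at each candidate:
  Q (4, 5): total = 1921
  P (2, 2): total = 2821
  R (7, 1): total = 2309
  S (3, 5): total = 2129
  T (0, 4): total = 3301
Minimum is at Q with total 1921 blocks.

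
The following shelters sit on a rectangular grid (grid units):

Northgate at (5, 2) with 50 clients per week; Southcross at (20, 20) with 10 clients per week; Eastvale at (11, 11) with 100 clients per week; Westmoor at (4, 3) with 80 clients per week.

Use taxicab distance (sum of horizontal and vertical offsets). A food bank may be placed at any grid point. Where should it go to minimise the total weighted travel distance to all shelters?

Manhattan distance separates: Σwᵢ(|x−xᵢ|+|y−yᵢ|) = Σwᵢ|x−xᵢ| + Σwᵢ|y−yᵢ|, so x and y are optimised independently as 1-D weighted medians.
Total weight W = 240; half = 120.
x-coordinate, sorted with cumulative weight:
  x=4 (Westmoor, w=80) cum 80
  x=5 (Northgate, w=50) cum 130  ← median
  x=11 (Eastvale, w=100) cum 230
  x=20 (Southcross, w=10) cum 240
⇒ x* = 5
y-coordinate, sorted with cumulative weight:
  y=2 (Northgate, w=50) cum 50
  y=3 (Westmoor, w=80) cum 130  ← median
  y=11 (Eastvale, w=100) cum 230
  y=20 (Southcross, w=10) cum 240
⇒ y* = 3

(5, 3)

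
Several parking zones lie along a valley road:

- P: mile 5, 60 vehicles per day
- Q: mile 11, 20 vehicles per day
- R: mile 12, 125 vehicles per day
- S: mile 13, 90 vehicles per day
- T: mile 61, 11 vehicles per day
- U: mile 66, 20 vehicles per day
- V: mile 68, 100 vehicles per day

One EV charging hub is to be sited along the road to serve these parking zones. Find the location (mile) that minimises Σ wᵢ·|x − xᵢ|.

For a sum of weighted absolute distances on a line, the optimum is the weighted median (not the mean). Total weight W = 426; half-weight = 213.
Sort by position and accumulate weight:
  mile 5 (P, w=60) → cum 60
  mile 11 (Q, w=20) → cum 80
  mile 12 (R, w=125) → cum 205
  mile 13 (S, w=90) → cum 295  ≥ 213 → median here
  mile 61 (T, w=11) → cum 306
  mile 66 (U, w=20) → cum 326
  mile 68 (V, w=100) → cum 426
Optimal location: mile 13.

x = 13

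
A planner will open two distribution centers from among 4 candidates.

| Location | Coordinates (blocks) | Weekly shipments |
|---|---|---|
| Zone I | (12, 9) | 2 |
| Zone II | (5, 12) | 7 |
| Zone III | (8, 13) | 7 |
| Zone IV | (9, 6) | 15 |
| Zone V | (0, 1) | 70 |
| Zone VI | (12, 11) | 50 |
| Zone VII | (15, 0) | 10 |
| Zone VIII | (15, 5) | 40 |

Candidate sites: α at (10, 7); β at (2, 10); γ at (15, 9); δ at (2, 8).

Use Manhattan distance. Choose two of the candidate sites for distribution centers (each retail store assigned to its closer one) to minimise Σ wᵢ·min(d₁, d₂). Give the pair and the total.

{γ, δ}, total 1397

Evaluate every pair (each demand assigned to the nearer of the two):
  {γ, δ}: total = 1397
  {α, δ}: total = 1473
  {β, γ}: total = 1509
  {α, β}: total = 1599
  {α, γ}: total = 1782
  {β, δ}: total = 2285
Best pair: {γ, δ} with total 1397.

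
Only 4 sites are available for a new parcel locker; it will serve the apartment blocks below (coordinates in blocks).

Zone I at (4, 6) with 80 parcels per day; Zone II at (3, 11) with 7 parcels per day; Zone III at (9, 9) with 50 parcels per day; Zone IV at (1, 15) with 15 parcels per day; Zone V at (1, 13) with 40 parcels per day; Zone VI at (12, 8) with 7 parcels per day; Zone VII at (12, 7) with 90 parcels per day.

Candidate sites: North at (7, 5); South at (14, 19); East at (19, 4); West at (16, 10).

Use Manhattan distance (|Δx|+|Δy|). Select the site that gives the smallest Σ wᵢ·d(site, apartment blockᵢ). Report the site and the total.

Total weighted distance at each candidate:
  North (7, 5): total = 2176
  South (14, 19): total = 5089
  East (19, 4): total = 4763
  West (16, 10): total = 3470
Minimum is at North with total 2176 blocks.

North, total 2176 blocks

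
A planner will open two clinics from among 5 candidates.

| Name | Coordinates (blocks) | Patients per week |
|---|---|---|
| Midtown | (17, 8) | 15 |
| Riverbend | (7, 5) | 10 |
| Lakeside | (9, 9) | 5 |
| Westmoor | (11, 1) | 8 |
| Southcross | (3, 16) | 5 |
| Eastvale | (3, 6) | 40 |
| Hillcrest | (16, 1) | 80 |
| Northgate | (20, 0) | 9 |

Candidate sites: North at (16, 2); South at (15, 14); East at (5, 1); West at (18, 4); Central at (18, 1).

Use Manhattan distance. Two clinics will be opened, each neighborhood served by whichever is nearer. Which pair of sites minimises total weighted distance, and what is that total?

{North, East}, total 772

Evaluate every pair (each demand assigned to the nearer of the two):
  {North, East}: total = 772
  {East, Central}: total = 840
  {East, West}: total = 1062
  {North, South}: total = 1212
  {North, West}: total = 1262
  {North, Central}: total = 1265
  {West, Central}: total = 1323
  {South, Central}: total = 1438
  {South, West}: total = 1534
  {South, East}: total = 1657
Best pair: {North, East} with total 772.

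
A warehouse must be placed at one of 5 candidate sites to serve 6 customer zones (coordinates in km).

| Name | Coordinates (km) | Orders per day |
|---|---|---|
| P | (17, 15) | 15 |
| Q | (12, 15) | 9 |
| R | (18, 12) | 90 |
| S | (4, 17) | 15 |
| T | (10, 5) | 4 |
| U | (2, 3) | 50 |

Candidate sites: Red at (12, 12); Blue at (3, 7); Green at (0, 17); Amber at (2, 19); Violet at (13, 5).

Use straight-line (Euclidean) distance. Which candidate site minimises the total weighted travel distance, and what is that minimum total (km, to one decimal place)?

Red, total 1497.8 km

Total weighted distance at each candidate:
  Red (12, 12): total = 1497.8
  Blue (3, 7): total = 2159.3
  Green (0, 17): total = 2877.2
  Amber (2, 19): total = 2808.5
  Violet (13, 5): total = 1822.2
Minimum is at Red with total 1497.8 km.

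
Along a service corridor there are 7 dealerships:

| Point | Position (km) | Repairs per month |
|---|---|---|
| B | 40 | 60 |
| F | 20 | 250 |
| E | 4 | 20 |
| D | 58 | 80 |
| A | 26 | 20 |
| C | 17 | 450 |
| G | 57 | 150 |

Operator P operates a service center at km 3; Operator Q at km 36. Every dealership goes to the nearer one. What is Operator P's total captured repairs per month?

470

The indifferent point is the midpoint (3+36)/2 = 19.5; dealerships left of it (closer to Operator P at 3) go to Operator P, those right go to Operator Q.
  E at 4 (w=20) → Operator P
  C at 17 (w=450) → Operator P
  F at 20 (w=250) → Operator Q
  A at 26 (w=20) → Operator Q
  B at 40 (w=60) → Operator Q
  G at 57 (w=150) → Operator Q
  D at 58 (w=80) → Operator Q
Operator P captures 470; Operator Q captures 560.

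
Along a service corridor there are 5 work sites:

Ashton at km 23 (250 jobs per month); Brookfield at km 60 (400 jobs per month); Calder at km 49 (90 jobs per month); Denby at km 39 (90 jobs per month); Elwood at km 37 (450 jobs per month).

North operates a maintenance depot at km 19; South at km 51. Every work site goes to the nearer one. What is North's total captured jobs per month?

250

The indifferent point is the midpoint (19+51)/2 = 35; work sites left of it (closer to North at 19) go to North, those right go to South.
  Ashton at 23 (w=250) → North
  Elwood at 37 (w=450) → South
  Denby at 39 (w=90) → South
  Calder at 49 (w=90) → South
  Brookfield at 60 (w=400) → South
North captures 250; South captures 1030.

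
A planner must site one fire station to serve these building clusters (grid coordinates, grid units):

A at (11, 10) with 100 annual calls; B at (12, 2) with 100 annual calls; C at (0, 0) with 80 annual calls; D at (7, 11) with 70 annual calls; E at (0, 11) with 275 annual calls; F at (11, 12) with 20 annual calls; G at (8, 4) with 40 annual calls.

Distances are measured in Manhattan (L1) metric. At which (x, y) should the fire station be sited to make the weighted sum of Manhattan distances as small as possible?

Manhattan distance separates: Σwᵢ(|x−xᵢ|+|y−yᵢ|) = Σwᵢ|x−xᵢ| + Σwᵢ|y−yᵢ|, so x and y are optimised independently as 1-D weighted medians.
Total weight W = 685; half = 342.5.
x-coordinate, sorted with cumulative weight:
  x=0 (C, w=80) cum 80
  x=0 (E, w=275) cum 355  ← median
  x=7 (D, w=70) cum 425
  x=8 (G, w=40) cum 465
  x=11 (A, w=100) cum 565
  x=11 (F, w=20) cum 585
  x=12 (B, w=100) cum 685
⇒ x* = 0
y-coordinate, sorted with cumulative weight:
  y=0 (C, w=80) cum 80
  y=2 (B, w=100) cum 180
  y=4 (G, w=40) cum 220
  y=10 (A, w=100) cum 320
  y=11 (D, w=70) cum 390  ← median
  y=11 (E, w=275) cum 665
  y=12 (F, w=20) cum 685
⇒ y* = 11

(0, 11)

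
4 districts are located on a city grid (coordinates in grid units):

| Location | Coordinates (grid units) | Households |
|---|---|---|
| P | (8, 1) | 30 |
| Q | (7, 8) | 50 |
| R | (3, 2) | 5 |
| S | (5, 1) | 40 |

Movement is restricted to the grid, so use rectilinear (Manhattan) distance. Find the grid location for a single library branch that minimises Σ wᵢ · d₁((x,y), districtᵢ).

Manhattan distance separates: Σwᵢ(|x−xᵢ|+|y−yᵢ|) = Σwᵢ|x−xᵢ| + Σwᵢ|y−yᵢ|, so x and y are optimised independently as 1-D weighted medians.
Total weight W = 125; half = 62.5.
x-coordinate, sorted with cumulative weight:
  x=3 (R, w=5) cum 5
  x=5 (S, w=40) cum 45
  x=7 (Q, w=50) cum 95  ← median
  x=8 (P, w=30) cum 125
⇒ x* = 7
y-coordinate, sorted with cumulative weight:
  y=1 (P, w=30) cum 30
  y=1 (S, w=40) cum 70  ← median
  y=2 (R, w=5) cum 75
  y=8 (Q, w=50) cum 125
⇒ y* = 1

(7, 1)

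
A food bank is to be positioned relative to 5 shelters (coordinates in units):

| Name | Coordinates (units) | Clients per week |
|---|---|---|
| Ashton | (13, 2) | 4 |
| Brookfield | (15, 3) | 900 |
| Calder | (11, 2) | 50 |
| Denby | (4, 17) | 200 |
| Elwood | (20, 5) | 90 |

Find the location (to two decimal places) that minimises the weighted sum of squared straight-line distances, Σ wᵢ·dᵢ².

(13.43, 5.35)

The minimiser of Σwᵢ‖p−pᵢ‖² is the weighted centroid p* = (Σwᵢpᵢ)/(Σwᵢ).
Σwᵢ = 1244.
Σwᵢxᵢ = 4·13 + 900·15 + 50·11 + 200·4 + 90·20 = 16702.
Σwᵢyᵢ = 4·2 + 900·3 + 50·2 + 200·17 + 90·5 = 6658.
x* = 16702/1244 = 13.43, y* = 6658/1244 = 5.35.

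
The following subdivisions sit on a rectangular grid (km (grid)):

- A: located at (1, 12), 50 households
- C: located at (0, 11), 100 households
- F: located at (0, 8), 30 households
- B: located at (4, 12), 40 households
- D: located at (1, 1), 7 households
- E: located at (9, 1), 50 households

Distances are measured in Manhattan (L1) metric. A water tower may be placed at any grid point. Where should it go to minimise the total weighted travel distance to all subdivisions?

Manhattan distance separates: Σwᵢ(|x−xᵢ|+|y−yᵢ|) = Σwᵢ|x−xᵢ| + Σwᵢ|y−yᵢ|, so x and y are optimised independently as 1-D weighted medians.
Total weight W = 277; half = 138.5.
x-coordinate, sorted with cumulative weight:
  x=0 (C, w=100) cum 100
  x=0 (F, w=30) cum 130
  x=1 (A, w=50) cum 180  ← median
  x=1 (D, w=7) cum 187
  x=4 (B, w=40) cum 227
  x=9 (E, w=50) cum 277
⇒ x* = 1
y-coordinate, sorted with cumulative weight:
  y=1 (D, w=7) cum 7
  y=1 (E, w=50) cum 57
  y=8 (F, w=30) cum 87
  y=11 (C, w=100) cum 187  ← median
  y=12 (A, w=50) cum 237
  y=12 (B, w=40) cum 277
⇒ y* = 11

(1, 11)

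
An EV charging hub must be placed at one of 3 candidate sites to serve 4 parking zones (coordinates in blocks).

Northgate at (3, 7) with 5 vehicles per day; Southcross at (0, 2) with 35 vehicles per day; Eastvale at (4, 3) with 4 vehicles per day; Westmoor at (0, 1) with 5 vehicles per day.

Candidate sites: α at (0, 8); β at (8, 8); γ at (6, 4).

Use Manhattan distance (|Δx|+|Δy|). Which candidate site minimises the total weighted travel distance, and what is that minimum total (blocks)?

Total weighted distance at each candidate:
  α (0, 8): total = 301
  β (8, 8): total = 631
  γ (6, 4): total = 367
Minimum is at α with total 301 blocks.

α, total 301 blocks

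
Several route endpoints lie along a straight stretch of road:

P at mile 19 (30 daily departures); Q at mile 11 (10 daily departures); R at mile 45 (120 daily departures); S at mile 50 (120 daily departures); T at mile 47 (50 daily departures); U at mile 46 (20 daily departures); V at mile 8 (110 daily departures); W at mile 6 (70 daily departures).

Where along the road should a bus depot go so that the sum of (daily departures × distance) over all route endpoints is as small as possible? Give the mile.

For a sum of weighted absolute distances on a line, the optimum is the weighted median (not the mean). Total weight W = 530; half-weight = 265.
Sort by position and accumulate weight:
  mile 6 (W, w=70) → cum 70
  mile 8 (V, w=110) → cum 180
  mile 11 (Q, w=10) → cum 190
  mile 19 (P, w=30) → cum 220
  mile 45 (R, w=120) → cum 340  ≥ 265 → median here
  mile 46 (U, w=20) → cum 360
  mile 47 (T, w=50) → cum 410
  mile 50 (S, w=120) → cum 530
Optimal location: mile 45.

x = 45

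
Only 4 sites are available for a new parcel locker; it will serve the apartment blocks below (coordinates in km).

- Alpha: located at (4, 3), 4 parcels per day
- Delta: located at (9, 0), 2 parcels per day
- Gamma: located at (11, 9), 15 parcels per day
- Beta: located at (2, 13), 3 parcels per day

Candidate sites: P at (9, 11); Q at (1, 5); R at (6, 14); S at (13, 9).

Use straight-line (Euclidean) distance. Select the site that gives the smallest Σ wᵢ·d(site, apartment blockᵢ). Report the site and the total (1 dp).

Total weighted distance at each candidate:
  P (9, 11): total = 124.0
  Q (1, 5): total = 219.0
  R (6, 14): total = 191.8
  S (13, 9): total = 128.1
Minimum is at P with total 124.0 km.

P, total 124.0 km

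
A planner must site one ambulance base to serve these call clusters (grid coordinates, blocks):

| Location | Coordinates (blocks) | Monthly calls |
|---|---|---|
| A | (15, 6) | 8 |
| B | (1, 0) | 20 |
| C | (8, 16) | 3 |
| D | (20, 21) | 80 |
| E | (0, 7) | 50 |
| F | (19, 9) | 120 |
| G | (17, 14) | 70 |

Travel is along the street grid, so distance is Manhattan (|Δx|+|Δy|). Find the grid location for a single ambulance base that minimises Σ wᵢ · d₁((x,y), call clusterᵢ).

(19, 9)

Manhattan distance separates: Σwᵢ(|x−xᵢ|+|y−yᵢ|) = Σwᵢ|x−xᵢ| + Σwᵢ|y−yᵢ|, so x and y are optimised independently as 1-D weighted medians.
Total weight W = 351; half = 175.5.
x-coordinate, sorted with cumulative weight:
  x=0 (E, w=50) cum 50
  x=1 (B, w=20) cum 70
  x=8 (C, w=3) cum 73
  x=15 (A, w=8) cum 81
  x=17 (G, w=70) cum 151
  x=19 (F, w=120) cum 271  ← median
  x=20 (D, w=80) cum 351
⇒ x* = 19
y-coordinate, sorted with cumulative weight:
  y=0 (B, w=20) cum 20
  y=6 (A, w=8) cum 28
  y=7 (E, w=50) cum 78
  y=9 (F, w=120) cum 198  ← median
  y=14 (G, w=70) cum 268
  y=16 (C, w=3) cum 271
  y=21 (D, w=80) cum 351
⇒ y* = 9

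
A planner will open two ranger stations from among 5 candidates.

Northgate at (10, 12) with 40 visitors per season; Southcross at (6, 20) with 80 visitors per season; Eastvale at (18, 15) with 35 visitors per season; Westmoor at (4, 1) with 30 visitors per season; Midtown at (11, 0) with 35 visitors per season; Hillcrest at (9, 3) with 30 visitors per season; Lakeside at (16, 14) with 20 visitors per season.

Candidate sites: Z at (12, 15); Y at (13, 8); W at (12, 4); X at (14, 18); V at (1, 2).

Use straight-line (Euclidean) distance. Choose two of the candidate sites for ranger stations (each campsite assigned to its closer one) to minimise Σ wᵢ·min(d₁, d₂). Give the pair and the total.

{Z, W}, total 1557.0

Evaluate every pair (each demand assigned to the nearer of the two):
  {Z, W}: total = 1557.0
  {W, X}: total = 1708.1
  {Z, V}: total = 1755.2
  {Z, Y}: total = 1884.3
  {X, V}: total = 1906.3
  {Y, X}: total = 1946.9
  {Y, W}: total = 2242.1
  {Y, V}: total = 2322.2
  {Z, X}: total = 2407.5
  {W, V}: total = 2684.9
Best pair: {Z, W} with total 1557.0.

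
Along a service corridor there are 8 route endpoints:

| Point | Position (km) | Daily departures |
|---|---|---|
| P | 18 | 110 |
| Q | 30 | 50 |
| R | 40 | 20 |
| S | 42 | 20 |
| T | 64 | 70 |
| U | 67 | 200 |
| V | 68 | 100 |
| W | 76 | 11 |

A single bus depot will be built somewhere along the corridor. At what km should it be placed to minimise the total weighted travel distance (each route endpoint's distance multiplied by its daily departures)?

For a sum of weighted absolute distances on a line, the optimum is the weighted median (not the mean). Total weight W = 581; half-weight = 290.5.
Sort by position and accumulate weight:
  km 18 (P, w=110) → cum 110
  km 30 (Q, w=50) → cum 160
  km 40 (R, w=20) → cum 180
  km 42 (S, w=20) → cum 200
  km 64 (T, w=70) → cum 270
  km 67 (U, w=200) → cum 470  ≥ 290.5 → median here
  km 68 (V, w=100) → cum 570
  km 76 (W, w=11) → cum 581
Optimal location: km 67.

x = 67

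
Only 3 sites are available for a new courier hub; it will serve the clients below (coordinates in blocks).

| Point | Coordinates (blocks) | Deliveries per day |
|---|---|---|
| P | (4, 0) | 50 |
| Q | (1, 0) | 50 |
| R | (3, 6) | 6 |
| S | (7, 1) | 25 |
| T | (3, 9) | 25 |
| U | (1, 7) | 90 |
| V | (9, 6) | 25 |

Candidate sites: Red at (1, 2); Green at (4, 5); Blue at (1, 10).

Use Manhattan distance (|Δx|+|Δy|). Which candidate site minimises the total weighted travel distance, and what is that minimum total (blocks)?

Red, total 1536 blocks

Total weighted distance at each candidate:
  Red (1, 2): total = 1536
  Green (4, 5): total = 1562
  Blue (1, 10): total = 2206
Minimum is at Red with total 1536 blocks.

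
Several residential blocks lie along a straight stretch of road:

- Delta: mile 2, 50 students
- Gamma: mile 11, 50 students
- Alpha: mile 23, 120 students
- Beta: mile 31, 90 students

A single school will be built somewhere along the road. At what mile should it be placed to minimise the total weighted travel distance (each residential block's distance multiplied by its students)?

For a sum of weighted absolute distances on a line, the optimum is the weighted median (not the mean). Total weight W = 310; half-weight = 155.
Sort by position and accumulate weight:
  mile 2 (Delta, w=50) → cum 50
  mile 11 (Gamma, w=50) → cum 100
  mile 23 (Alpha, w=120) → cum 220  ≥ 155 → median here
  mile 31 (Beta, w=90) → cum 310
Optimal location: mile 23.

x = 23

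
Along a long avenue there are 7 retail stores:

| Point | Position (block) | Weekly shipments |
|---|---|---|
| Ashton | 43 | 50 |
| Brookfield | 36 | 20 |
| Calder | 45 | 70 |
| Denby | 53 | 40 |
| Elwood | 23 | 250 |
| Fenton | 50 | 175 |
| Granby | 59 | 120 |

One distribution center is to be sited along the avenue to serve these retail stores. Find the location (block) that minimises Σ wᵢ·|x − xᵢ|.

x = 45

For a sum of weighted absolute distances on a line, the optimum is the weighted median (not the mean). Total weight W = 725; half-weight = 362.5.
Sort by position and accumulate weight:
  block 23 (Elwood, w=250) → cum 250
  block 36 (Brookfield, w=20) → cum 270
  block 43 (Ashton, w=50) → cum 320
  block 45 (Calder, w=70) → cum 390  ≥ 362.5 → median here
  block 50 (Fenton, w=175) → cum 565
  block 53 (Denby, w=40) → cum 605
  block 59 (Granby, w=120) → cum 725
Optimal location: block 45.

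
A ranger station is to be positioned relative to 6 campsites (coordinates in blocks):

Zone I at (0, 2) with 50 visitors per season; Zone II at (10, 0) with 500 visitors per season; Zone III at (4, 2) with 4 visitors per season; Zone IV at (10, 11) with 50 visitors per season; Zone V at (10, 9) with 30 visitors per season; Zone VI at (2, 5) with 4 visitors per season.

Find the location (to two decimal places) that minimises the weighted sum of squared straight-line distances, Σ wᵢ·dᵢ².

(9.13, 1.49)

The minimiser of Σwᵢ‖p−pᵢ‖² is the weighted centroid p* = (Σwᵢpᵢ)/(Σwᵢ).
Σwᵢ = 638.
Σwᵢxᵢ = 50·0 + 500·10 + 4·4 + 50·10 + 30·10 + 4·2 = 5824.
Σwᵢyᵢ = 50·2 + 500·0 + 4·2 + 50·11 + 30·9 + 4·5 = 948.
x* = 5824/638 = 9.13, y* = 948/638 = 1.49.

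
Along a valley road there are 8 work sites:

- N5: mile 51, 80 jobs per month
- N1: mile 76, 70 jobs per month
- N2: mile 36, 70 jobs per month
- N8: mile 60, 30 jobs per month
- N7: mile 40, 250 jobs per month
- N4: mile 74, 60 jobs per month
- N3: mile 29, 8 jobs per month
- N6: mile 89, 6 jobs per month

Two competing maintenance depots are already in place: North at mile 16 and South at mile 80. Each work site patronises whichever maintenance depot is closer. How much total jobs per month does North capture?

328

The indifferent point is the midpoint (16+80)/2 = 48; work sites left of it (closer to North at 16) go to North, those right go to South.
  N3 at 29 (w=8) → North
  N2 at 36 (w=70) → North
  N7 at 40 (w=250) → North
  N5 at 51 (w=80) → South
  N8 at 60 (w=30) → South
  N4 at 74 (w=60) → South
  N1 at 76 (w=70) → South
  N6 at 89 (w=6) → South
North captures 328; South captures 246.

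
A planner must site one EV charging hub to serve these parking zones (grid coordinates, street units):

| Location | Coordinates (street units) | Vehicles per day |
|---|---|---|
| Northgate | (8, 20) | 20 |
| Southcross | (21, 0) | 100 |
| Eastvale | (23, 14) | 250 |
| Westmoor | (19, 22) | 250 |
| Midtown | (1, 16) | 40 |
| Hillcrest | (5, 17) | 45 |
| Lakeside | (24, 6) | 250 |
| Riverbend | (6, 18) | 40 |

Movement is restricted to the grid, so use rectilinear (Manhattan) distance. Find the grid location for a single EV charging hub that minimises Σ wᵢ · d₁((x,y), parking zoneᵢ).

Manhattan distance separates: Σwᵢ(|x−xᵢ|+|y−yᵢ|) = Σwᵢ|x−xᵢ| + Σwᵢ|y−yᵢ|, so x and y are optimised independently as 1-D weighted medians.
Total weight W = 995; half = 497.5.
x-coordinate, sorted with cumulative weight:
  x=1 (Midtown, w=40) cum 40
  x=5 (Hillcrest, w=45) cum 85
  x=6 (Riverbend, w=40) cum 125
  x=8 (Northgate, w=20) cum 145
  x=19 (Westmoor, w=250) cum 395
  x=21 (Southcross, w=100) cum 495
  x=23 (Eastvale, w=250) cum 745  ← median
  x=24 (Lakeside, w=250) cum 995
⇒ x* = 23
y-coordinate, sorted with cumulative weight:
  y=0 (Southcross, w=100) cum 100
  y=6 (Lakeside, w=250) cum 350
  y=14 (Eastvale, w=250) cum 600  ← median
  y=16 (Midtown, w=40) cum 640
  y=17 (Hillcrest, w=45) cum 685
  y=18 (Riverbend, w=40) cum 725
  y=20 (Northgate, w=20) cum 745
  y=22 (Westmoor, w=250) cum 995
⇒ y* = 14

(23, 14)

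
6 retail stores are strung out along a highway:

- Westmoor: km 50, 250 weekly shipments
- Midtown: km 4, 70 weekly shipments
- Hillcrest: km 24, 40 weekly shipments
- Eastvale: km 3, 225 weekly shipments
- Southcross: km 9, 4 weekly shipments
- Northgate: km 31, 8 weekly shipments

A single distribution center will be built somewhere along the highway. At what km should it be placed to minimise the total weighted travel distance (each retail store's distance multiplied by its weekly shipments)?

x = 9

For a sum of weighted absolute distances on a line, the optimum is the weighted median (not the mean). Total weight W = 597; half-weight = 298.5.
Sort by position and accumulate weight:
  km 3 (Eastvale, w=225) → cum 225
  km 4 (Midtown, w=70) → cum 295
  km 9 (Southcross, w=4) → cum 299  ≥ 298.5 → median here
  km 24 (Hillcrest, w=40) → cum 339
  km 31 (Northgate, w=8) → cum 347
  km 50 (Westmoor, w=250) → cum 597
Optimal location: km 9.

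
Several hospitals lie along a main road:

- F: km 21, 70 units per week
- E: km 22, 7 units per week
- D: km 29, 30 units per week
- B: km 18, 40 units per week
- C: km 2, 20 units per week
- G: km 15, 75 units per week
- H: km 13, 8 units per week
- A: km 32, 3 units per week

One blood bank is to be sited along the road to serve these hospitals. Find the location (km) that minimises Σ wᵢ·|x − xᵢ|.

For a sum of weighted absolute distances on a line, the optimum is the weighted median (not the mean). Total weight W = 253; half-weight = 126.5.
Sort by position and accumulate weight:
  km 2 (C, w=20) → cum 20
  km 13 (H, w=8) → cum 28
  km 15 (G, w=75) → cum 103
  km 18 (B, w=40) → cum 143  ≥ 126.5 → median here
  km 21 (F, w=70) → cum 213
  km 22 (E, w=7) → cum 220
  km 29 (D, w=30) → cum 250
  km 32 (A, w=3) → cum 253
Optimal location: km 18.

x = 18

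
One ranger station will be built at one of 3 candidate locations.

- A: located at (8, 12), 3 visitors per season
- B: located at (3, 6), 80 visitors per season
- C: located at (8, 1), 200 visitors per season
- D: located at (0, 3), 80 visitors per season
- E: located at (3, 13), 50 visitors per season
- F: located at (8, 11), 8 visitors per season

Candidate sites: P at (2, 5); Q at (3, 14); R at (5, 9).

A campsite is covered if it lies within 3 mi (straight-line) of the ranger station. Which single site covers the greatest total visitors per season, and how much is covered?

P, covering 160

Coverage radius r = 3 mi; a point is covered iff (Δx)²+(Δy)² ≤ 3² = 9.
  P (2, 5): covers {B, D} → 160
  Q (3, 14): covers {E} → 50
  R (5, 9): covers {none} → 0
Maximum coverage at P: 160 visitors per season.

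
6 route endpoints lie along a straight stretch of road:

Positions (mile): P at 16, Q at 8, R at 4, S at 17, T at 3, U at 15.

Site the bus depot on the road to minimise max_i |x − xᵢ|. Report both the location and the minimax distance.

location 10, max distance 7

The 1-center on a line is the midpoint of the two extreme points: leftmost at 3, rightmost at 17.
Optimal location = (3 + 17)/2 = 10; maximum distance = (17 − 3)/2 = 7.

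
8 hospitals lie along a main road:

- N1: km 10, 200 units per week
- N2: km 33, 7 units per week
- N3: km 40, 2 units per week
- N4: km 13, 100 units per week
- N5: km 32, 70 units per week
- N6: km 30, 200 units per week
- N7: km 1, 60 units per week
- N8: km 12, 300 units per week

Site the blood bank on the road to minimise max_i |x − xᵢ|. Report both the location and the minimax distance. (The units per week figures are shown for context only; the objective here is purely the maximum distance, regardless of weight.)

location 20.5, max distance 19.5

The 1-center on a line is the midpoint of the two extreme points: leftmost at 1, rightmost at 40.
Optimal location = (1 + 40)/2 = 20.5; maximum distance = (40 − 1)/2 = 19.5.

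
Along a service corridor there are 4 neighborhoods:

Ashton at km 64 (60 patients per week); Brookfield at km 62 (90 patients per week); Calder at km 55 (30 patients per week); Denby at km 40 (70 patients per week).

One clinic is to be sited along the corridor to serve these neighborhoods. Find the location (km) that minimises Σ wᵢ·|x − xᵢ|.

For a sum of weighted absolute distances on a line, the optimum is the weighted median (not the mean). Total weight W = 250; half-weight = 125.
Sort by position and accumulate weight:
  km 40 (Denby, w=70) → cum 70
  km 55 (Calder, w=30) → cum 100
  km 62 (Brookfield, w=90) → cum 190  ≥ 125 → median here
  km 64 (Ashton, w=60) → cum 250
Optimal location: km 62.

x = 62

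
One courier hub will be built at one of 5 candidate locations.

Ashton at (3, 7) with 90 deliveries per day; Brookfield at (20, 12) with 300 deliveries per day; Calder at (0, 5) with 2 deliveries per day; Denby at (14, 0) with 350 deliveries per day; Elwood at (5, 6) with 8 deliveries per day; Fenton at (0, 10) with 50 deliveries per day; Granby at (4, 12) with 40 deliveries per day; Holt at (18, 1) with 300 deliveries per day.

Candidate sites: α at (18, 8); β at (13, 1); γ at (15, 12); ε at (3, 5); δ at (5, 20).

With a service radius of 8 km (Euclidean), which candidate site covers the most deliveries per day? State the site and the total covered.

Coverage radius r = 8 km; a point is covered iff (Δx)²+(Δy)² ≤ 8² = 64.
  α (18, 8): covers {Brookfield, Holt} → 600
  β (13, 1): covers {Denby, Holt} → 650
  γ (15, 12): covers {Brookfield} → 300
  ε (3, 5): covers {Ashton, Calder, Elwood, Fenton, Granby} → 190
  δ (5, 20): covers {none} → 0
Maximum coverage at β: 650 deliveries per day.

β, covering 650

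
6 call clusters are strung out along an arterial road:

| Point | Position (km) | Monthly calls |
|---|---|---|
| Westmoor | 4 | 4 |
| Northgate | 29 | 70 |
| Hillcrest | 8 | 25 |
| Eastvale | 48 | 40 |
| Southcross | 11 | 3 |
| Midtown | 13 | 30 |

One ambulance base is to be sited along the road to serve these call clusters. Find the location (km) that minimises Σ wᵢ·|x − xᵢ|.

For a sum of weighted absolute distances on a line, the optimum is the weighted median (not the mean). Total weight W = 172; half-weight = 86.
Sort by position and accumulate weight:
  km 4 (Westmoor, w=4) → cum 4
  km 8 (Hillcrest, w=25) → cum 29
  km 11 (Southcross, w=3) → cum 32
  km 13 (Midtown, w=30) → cum 62
  km 29 (Northgate, w=70) → cum 132  ≥ 86 → median here
  km 48 (Eastvale, w=40) → cum 172
Optimal location: km 29.

x = 29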